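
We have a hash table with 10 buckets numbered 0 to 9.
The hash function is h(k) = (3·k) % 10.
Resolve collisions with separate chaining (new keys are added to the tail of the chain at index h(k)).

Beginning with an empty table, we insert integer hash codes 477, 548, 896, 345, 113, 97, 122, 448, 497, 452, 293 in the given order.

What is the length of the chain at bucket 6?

2

Insert 477: h=1, bucket 1 empty → new chain.
Insert 548: h=4, bucket 4 empty → new chain.
Insert 896: h=8, bucket 8 empty → new chain.
Insert 345: h=5, bucket 5 empty → new chain.
Insert 113: h=9, bucket 9 empty → new chain.
Insert 97: h=1, bucket 1 nonempty → append to chain.
Insert 122: h=6, bucket 6 empty → new chain.
Insert 448: h=4, bucket 4 nonempty → append to chain.
Insert 497: h=1, bucket 1 nonempty → append to chain.
Insert 452: h=6, bucket 6 nonempty → append to chain.
Insert 293: h=9, bucket 9 nonempty → append to chain.
Final buckets:
0: -
1: 477 -> 97 -> 497
2: -
3: -
4: 548 -> 448
5: 345
6: 122 -> 452
7: -
8: 896
9: 113 -> 293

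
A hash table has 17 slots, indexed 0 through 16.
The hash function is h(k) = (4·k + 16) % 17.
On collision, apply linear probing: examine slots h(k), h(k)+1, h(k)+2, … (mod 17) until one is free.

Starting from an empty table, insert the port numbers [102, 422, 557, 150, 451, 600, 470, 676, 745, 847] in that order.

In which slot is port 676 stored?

3

102: h=16 → slot 16
422: h=4 → slot 4
557: h=0 → slot 0
150: h=4, probe 4,5 → slot 5
451: h=1 → slot 1
600: h=2 → slot 2
470: h=9 → slot 9
676: h=0, probe 0,1,2,3 → slot 3
745: h=4, probe 4,5,6 → slot 6
847: h=4, probe 4,5,6,7 → slot 7
Table: [557, 451, 600, 676, 422, 150, 745, 847, -, 470, -, -, -, -, -, -, 102]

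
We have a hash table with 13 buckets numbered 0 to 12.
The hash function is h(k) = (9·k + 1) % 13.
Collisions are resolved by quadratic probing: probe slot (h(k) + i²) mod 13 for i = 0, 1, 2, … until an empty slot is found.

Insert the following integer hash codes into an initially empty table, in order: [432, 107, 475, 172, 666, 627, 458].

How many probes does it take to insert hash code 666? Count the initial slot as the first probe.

4

432: h=2 => slot 2
107: h=2, probe 2,3 => slot 3
475: h=12 => slot 12
172: h=2, probe 2,3,6 => slot 6
666: h=2, probe 2,3,6,11 => slot 11
627: h=2, probe 2,3,6,11,5 => slot 5
458: h=2, probe 2,3,6,11,5,1 => slot 1
Table: [-, 458, 432, 107, -, 627, 172, -, -, -, -, 666, 475]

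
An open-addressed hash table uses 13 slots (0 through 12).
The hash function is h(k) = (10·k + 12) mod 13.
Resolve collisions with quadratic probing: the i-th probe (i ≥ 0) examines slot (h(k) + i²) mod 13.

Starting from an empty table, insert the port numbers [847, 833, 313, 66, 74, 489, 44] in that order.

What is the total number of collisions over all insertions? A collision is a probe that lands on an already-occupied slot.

9

847 hashes to 6; slot 6 is free → place at 6.
833 hashes to 9; slot 9 is free → place at 9.
313 hashes to 9; 9 taken → place at 10.
66 hashes to 9; 9,10 taken → place at 0.
74 hashes to 11; slot 11 is free → place at 11.
489 hashes to 1; slot 1 is free → place at 1.
44 hashes to 10; 10,11,1,6,0,9 taken → place at 7.
Table: [66, 489, _, _, _, _, 847, 44, _, 833, 313, 74, _]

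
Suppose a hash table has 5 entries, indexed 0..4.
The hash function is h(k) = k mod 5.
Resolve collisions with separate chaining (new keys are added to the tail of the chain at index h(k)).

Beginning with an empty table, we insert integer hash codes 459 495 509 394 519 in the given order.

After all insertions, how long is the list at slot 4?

Insert 459: h=4, bucket 4 empty → new chain.
Insert 495: h=0, bucket 0 empty → new chain.
Insert 509: h=4, bucket 4 nonempty → append to chain.
Insert 394: h=4, bucket 4 nonempty → append to chain.
Insert 519: h=4, bucket 4 nonempty → append to chain.
Final buckets:
0: 495
1: -
2: -
3: -
4: 459 -> 509 -> 394 -> 519

4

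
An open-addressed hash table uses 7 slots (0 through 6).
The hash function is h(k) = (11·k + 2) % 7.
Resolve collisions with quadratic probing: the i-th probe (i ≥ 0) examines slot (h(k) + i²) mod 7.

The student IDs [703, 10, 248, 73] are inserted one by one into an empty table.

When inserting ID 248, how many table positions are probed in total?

3

703 hashes to 0; slot 0 is free -> place at 0.
10 hashes to 0; 0 taken -> place at 1.
248 hashes to 0; 0,1 taken -> place at 4.
73 hashes to 0; 0,1,4 taken -> place at 2.
Table: [703, 10, 73, _, 248, _, _]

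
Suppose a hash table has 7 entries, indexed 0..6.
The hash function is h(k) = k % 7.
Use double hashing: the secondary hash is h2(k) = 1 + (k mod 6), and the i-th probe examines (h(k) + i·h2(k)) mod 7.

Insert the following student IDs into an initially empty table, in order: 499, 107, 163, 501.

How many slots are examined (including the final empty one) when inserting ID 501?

3

499: h=2 → slot 2
107: h=2, h2=6, probe 2,1 → slot 1
163: h=2, h2=2, probe 2,4 → slot 4
501: h=4, h2=4, probe 4,1,5 → slot 5
Table: [∅, 107, 499, ∅, 163, 501, ∅]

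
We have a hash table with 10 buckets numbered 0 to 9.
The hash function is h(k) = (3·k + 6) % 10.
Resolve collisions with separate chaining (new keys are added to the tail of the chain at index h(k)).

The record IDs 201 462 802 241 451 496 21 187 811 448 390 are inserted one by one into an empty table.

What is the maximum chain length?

5

Insert 201: h=9, bucket 9 empty → new chain.
Insert 462: h=2, bucket 2 empty → new chain.
Insert 802: h=2, bucket 2 nonempty → append to chain.
Insert 241: h=9, bucket 9 nonempty → append to chain.
Insert 451: h=9, bucket 9 nonempty → append to chain.
Insert 496: h=4, bucket 4 empty → new chain.
Insert 21: h=9, bucket 9 nonempty → append to chain.
Insert 187: h=7, bucket 7 empty → new chain.
Insert 811: h=9, bucket 9 nonempty → append to chain.
Insert 448: h=0, bucket 0 empty → new chain.
Insert 390: h=6, bucket 6 empty → new chain.
Final buckets:
0: 448
1: ∅
2: 462 -> 802
3: ∅
4: 496
5: ∅
6: 390
7: 187
8: ∅
9: 201 -> 241 -> 451 -> 21 -> 811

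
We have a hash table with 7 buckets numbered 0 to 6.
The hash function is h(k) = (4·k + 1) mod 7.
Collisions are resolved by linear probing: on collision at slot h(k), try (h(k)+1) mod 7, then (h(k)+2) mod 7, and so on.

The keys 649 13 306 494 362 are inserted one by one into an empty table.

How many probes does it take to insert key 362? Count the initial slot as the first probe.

649: h=0 => slot 0
13: h=4 => slot 4
306: h=0, probe 0,1 => slot 1
494: h=3 => slot 3
362: h=0, probe 0,1,2 => slot 2
Table: [649, 306, 362, 494, 13, ∅, ∅]

3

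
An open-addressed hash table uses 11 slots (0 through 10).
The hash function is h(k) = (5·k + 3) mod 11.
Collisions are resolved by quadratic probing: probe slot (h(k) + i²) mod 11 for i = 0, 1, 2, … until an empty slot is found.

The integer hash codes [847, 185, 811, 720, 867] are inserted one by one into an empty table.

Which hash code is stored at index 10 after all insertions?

847: h=3 => slot 3
185: h=4 => slot 4
811: h=10 => slot 10
720: h=6 => slot 6
867: h=4, probe 4,5 => slot 5
Table: [-, -, -, 847, 185, 867, 720, -, -, -, 811]

811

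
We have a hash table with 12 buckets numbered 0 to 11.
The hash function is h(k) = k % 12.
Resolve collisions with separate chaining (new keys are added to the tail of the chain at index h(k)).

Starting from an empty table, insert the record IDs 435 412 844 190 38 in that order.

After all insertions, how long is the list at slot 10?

Insert 435: h=3, bucket 3 empty -> new chain.
Insert 412: h=4, bucket 4 empty -> new chain.
Insert 844: h=4, bucket 4 nonempty -> append to chain.
Insert 190: h=10, bucket 10 empty -> new chain.
Insert 38: h=2, bucket 2 empty -> new chain.
Final buckets:
0: ∅
1: ∅
2: 38
3: 435
4: 412 -> 844
5: ∅
6: ∅
7: ∅
8: ∅
9: ∅
10: 190
11: ∅

1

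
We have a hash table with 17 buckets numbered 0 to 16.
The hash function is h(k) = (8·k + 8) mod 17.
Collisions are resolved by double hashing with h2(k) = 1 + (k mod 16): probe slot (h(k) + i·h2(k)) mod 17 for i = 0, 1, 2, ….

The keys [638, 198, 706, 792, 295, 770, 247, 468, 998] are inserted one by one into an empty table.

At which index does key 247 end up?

Insert 638: h=12, slot 12 empty -> index 12.
Insert 198: h=11, slot 11 empty -> index 11.
Insert 706: h=12, h2=3, slot 12 occupied -> index 15.
Insert 792: h=3, slot 3 empty -> index 3.
Insert 295: h=5, slot 5 empty -> index 5.
Insert 770: h=14, slot 14 empty -> index 14.
Insert 247: h=12, h2=8, slots 12,3,11 occupied -> index 2.
Insert 468: h=12, h2=5, slot 12 occupied -> index 0.
Insert 998: h=2, h2=7, slot 2 occupied -> index 9.
Table: [468, -, 247, 792, -, 295, -, -, -, 998, -, 198, 638, -, 770, 706, -]

2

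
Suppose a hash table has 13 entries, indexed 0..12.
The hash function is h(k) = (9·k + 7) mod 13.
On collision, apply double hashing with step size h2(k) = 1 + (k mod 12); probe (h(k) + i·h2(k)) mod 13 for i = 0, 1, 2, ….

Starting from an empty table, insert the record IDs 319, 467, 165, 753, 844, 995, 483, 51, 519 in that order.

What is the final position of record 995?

4

Insert 319: h=5, slot 5 empty -> index 5.
Insert 467: h=11, slot 11 empty -> index 11.
Insert 165: h=10, slot 10 empty -> index 10.
Insert 753: h=11, h2=10, slot 11 occupied -> index 8.
Insert 844: h=11, h2=5, slot 11 occupied -> index 3.
Insert 995: h=5, h2=12, slot 5 occupied -> index 4.
Insert 483: h=12, slot 12 empty -> index 12.
Insert 51: h=11, h2=4, slot 11 occupied -> index 2.
Insert 519: h=11, h2=4, slots 11,2 occupied -> index 6.
Table: [_, _, 51, 844, 995, 319, 519, _, 753, _, 165, 467, 483]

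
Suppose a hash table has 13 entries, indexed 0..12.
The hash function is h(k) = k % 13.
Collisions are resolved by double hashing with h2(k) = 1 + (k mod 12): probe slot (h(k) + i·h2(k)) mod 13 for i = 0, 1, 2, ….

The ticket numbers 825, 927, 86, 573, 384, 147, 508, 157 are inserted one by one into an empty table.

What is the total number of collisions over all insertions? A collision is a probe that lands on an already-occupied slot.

5

Insert 825: h=6, slot 6 empty -> index 6.
Insert 927: h=4, slot 4 empty -> index 4.
Insert 86: h=8, slot 8 empty -> index 8.
Insert 573: h=1, slot 1 empty -> index 1.
Insert 384: h=7, slot 7 empty -> index 7.
Insert 147: h=4, h2=4, slots 4,8 occupied -> index 12.
Insert 508: h=1, h2=5, slots 1,6 occupied -> index 11.
Insert 157: h=1, h2=2, slot 1 occupied -> index 3.
Table: [∅, 573, ∅, 157, 927, ∅, 825, 384, 86, ∅, ∅, 508, 147]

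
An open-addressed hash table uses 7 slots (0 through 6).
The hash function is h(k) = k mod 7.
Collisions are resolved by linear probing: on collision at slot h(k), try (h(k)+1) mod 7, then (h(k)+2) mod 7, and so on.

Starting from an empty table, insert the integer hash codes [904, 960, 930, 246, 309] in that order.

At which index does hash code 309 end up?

4

904 hashes to 1; slot 1 is free => place at 1.
960 hashes to 1; 1 taken => place at 2.
930 hashes to 6; slot 6 is free => place at 6.
246 hashes to 1; 1,2 taken => place at 3.
309 hashes to 1; 1,2,3 taken => place at 4.
Table: [-, 904, 960, 246, 309, -, 930]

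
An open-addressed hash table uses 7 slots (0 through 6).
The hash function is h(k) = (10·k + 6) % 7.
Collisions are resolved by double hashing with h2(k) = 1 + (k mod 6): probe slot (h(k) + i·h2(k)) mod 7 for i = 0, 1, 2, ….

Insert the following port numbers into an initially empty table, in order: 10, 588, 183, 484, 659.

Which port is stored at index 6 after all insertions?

588

Insert 10: h=1, slot 1 empty -> index 1.
Insert 588: h=6, slot 6 empty -> index 6.
Insert 183: h=2, slot 2 empty -> index 2.
Insert 484: h=2, h2=5, slot 2 occupied -> index 0.
Insert 659: h=2, h2=6, slots 2,1,0,6 occupied -> index 5.
Table: [484, 10, 183, ∅, ∅, 659, 588]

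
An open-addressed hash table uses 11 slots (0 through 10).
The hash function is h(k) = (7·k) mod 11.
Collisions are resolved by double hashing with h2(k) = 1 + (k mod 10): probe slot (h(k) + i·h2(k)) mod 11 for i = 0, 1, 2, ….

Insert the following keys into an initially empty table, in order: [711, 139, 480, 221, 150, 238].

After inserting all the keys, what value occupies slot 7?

221

711 hashes to 5; slot 5 is free => place at 5.
139 hashes to 5, h2=10; 5 taken => place at 4.
480 hashes to 5, h2=1; 5 taken => place at 6.
221 hashes to 7; slot 7 is free => place at 7.
150 hashes to 5, h2=1; 5,6,7 taken => place at 8.
238 hashes to 5, h2=9; 5 taken => place at 3.
Table: [∅, ∅, ∅, 238, 139, 711, 480, 221, 150, ∅, ∅]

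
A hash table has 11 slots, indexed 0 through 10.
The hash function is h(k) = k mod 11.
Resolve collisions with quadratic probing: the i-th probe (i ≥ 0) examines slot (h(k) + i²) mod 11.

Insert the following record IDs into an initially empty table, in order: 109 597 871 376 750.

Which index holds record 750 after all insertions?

0

109 hashes to 10; slot 10 is free → place at 10.
597 hashes to 3; slot 3 is free → place at 3.
871 hashes to 2; slot 2 is free → place at 2.
376 hashes to 2; 2,3 taken → place at 6.
750 hashes to 2; 2,3,6 taken → place at 0.
Table: [750, —, 871, 597, —, —, 376, —, —, —, 109]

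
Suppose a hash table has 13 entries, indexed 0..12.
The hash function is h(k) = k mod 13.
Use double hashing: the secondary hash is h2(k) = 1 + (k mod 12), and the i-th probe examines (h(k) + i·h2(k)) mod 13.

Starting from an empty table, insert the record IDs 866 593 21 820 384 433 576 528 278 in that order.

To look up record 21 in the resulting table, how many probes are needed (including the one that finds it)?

866: h=8 → slot 8
593: h=8, h2=6, probe 8,1 → slot 1
21: h=8, h2=10, probe 8,5 → slot 5
820: h=1, h2=5, probe 1,6 → slot 6
384: h=7 → slot 7
433: h=4 → slot 4
576: h=4, h2=1, probe 4,5,6,7,8,9 → slot 9
528: h=8, h2=1, probe 8,9,10 → slot 10
278: h=5, h2=3, probe 5,8,11 → slot 11
Table: [., 593, ., ., 433, 21, 820, 384, 866, 576, 528, 278, .]
Lookup 21: h=8, h2=10, probe 8,5 → found at 5.

2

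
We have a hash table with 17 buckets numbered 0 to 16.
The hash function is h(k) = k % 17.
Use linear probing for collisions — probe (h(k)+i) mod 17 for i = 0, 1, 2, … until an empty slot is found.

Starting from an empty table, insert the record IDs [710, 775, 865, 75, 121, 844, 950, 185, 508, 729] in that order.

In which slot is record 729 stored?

3

710: h=13 → slot 13
775: h=10 → slot 10
865: h=15 → slot 15
75: h=7 → slot 7
121: h=2 → slot 2
844: h=11 → slot 11
950: h=15, probe 15,16 → slot 16
185: h=15, probe 15,16,0 → slot 0
508: h=15, probe 15,16,0,1 → slot 1
729: h=15, probe 15,16,0,1,2,3 → slot 3
Table: [185, 508, 121, 729, —, —, —, 75, —, —, 775, 844, —, 710, —, 865, 950]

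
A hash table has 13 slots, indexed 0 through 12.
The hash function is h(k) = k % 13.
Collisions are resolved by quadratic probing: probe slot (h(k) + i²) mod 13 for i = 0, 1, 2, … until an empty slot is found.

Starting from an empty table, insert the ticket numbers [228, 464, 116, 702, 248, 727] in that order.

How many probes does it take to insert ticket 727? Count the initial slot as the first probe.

3

Insert 228: h=7, slot 7 empty -> index 7.
Insert 464: h=9, slot 9 empty -> index 9.
Insert 116: h=12, slot 12 empty -> index 12.
Insert 702: h=0, slot 0 empty -> index 0.
Insert 248: h=1, slot 1 empty -> index 1.
Insert 727: h=12, slots 12,0 occupied -> index 3.
Table: [702, 248, ∅, 727, ∅, ∅, ∅, 228, ∅, 464, ∅, ∅, 116]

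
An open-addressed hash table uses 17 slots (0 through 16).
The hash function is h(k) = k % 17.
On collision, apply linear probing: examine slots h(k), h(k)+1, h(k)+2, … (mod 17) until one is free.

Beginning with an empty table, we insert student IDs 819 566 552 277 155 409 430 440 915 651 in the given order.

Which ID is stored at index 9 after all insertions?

651

819: h=3 -> slot 3
566: h=5 -> slot 5
552: h=8 -> slot 8
277: h=5, probe 5,6 -> slot 6
155: h=2 -> slot 2
409: h=1 -> slot 1
430: h=5, probe 5,6,7 -> slot 7
440: h=15 -> slot 15
915: h=14 -> slot 14
651: h=5, probe 5,6,7,8,9 -> slot 9
Table: [_, 409, 155, 819, _, 566, 277, 430, 552, 651, _, _, _, _, 915, 440, _]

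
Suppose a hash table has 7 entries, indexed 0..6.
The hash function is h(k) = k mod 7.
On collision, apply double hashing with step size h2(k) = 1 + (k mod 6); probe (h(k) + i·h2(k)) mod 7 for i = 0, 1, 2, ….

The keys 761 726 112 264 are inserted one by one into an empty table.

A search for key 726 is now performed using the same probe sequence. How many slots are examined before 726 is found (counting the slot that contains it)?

2

761 hashes to 5; slot 5 is free => place at 5.
726 hashes to 5, h2=1; 5 taken => place at 6.
112 hashes to 0; slot 0 is free => place at 0.
264 hashes to 5, h2=1; 5,6,0 taken => place at 1.
Table: [112, 264, ∅, ∅, ∅, 761, 726]
Lookup 726: h=5, h2=1, probe 5,6 → found at 6.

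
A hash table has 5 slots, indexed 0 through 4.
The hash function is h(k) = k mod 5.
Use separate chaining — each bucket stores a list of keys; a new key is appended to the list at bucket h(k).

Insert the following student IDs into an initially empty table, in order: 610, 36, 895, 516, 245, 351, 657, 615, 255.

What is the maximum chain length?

610 → bucket 0
36 → bucket 1
895 → bucket 0 (collision)
516 → bucket 1 (collision)
245 → bucket 0 (collision)
351 → bucket 1 (collision)
657 → bucket 2
615 → bucket 0 (collision)
255 → bucket 0 (collision)
Final buckets:
0: 610 -> 895 -> 245 -> 615 -> 255
1: 36 -> 516 -> 351
2: 657
3: _
4: _

5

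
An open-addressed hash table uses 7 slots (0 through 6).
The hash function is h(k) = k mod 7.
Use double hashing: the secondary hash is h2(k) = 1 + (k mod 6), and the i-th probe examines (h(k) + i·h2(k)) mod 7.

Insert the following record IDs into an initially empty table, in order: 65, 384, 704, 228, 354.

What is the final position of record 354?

Insert 65: h=2, slot 2 empty -> index 2.
Insert 384: h=6, slot 6 empty -> index 6.
Insert 704: h=4, slot 4 empty -> index 4.
Insert 228: h=4, h2=1, slot 4 occupied -> index 5.
Insert 354: h=4, h2=1, slots 4,5,6 occupied -> index 0.
Table: [354, _, 65, _, 704, 228, 384]

0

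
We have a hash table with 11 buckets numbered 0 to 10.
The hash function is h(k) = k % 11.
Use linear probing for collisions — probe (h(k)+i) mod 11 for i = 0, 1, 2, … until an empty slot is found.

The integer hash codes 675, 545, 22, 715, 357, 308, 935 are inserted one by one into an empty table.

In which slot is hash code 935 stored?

675 hashes to 4; slot 4 is free → place at 4.
545 hashes to 6; slot 6 is free → place at 6.
22 hashes to 0; slot 0 is free → place at 0.
715 hashes to 0; 0 taken → place at 1.
357 hashes to 5; slot 5 is free → place at 5.
308 hashes to 0; 0,1 taken → place at 2.
935 hashes to 0; 0,1,2 taken → place at 3.
Table: [22, 715, 308, 935, 675, 357, 545, -, -, -, -]

3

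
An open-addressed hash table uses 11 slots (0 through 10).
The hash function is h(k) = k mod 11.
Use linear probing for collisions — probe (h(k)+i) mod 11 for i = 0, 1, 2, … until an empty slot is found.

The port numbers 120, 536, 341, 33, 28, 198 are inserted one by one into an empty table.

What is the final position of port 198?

120 hashes to 10; slot 10 is free → place at 10.
536 hashes to 8; slot 8 is free → place at 8.
341 hashes to 0; slot 0 is free → place at 0.
33 hashes to 0; 0 taken → place at 1.
28 hashes to 6; slot 6 is free → place at 6.
198 hashes to 0; 0,1 taken → place at 2.
Table: [341, 33, 198, ., ., ., 28, ., 536, ., 120]

2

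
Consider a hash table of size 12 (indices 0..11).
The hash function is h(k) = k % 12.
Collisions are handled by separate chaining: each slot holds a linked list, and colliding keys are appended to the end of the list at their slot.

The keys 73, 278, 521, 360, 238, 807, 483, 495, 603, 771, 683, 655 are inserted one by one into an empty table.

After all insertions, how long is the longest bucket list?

5

Insert 73: h=1, bucket 1 empty → new chain.
Insert 278: h=2, bucket 2 empty → new chain.
Insert 521: h=5, bucket 5 empty → new chain.
Insert 360: h=0, bucket 0 empty → new chain.
Insert 238: h=10, bucket 10 empty → new chain.
Insert 807: h=3, bucket 3 empty → new chain.
Insert 483: h=3, bucket 3 nonempty → append to chain.
Insert 495: h=3, bucket 3 nonempty → append to chain.
Insert 603: h=3, bucket 3 nonempty → append to chain.
Insert 771: h=3, bucket 3 nonempty → append to chain.
Insert 683: h=11, bucket 11 empty → new chain.
Insert 655: h=7, bucket 7 empty → new chain.
Final buckets:
0: 360
1: 73
2: 278
3: 807 -> 483 -> 495 -> 603 -> 771
4: ∅
5: 521
6: ∅
7: 655
8: ∅
9: ∅
10: 238
11: 683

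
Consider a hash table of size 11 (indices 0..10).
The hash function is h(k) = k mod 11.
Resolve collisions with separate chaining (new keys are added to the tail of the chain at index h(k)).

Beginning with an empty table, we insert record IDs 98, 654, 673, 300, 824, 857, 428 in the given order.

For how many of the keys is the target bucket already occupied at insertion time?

3

98 → bucket 10
654 → bucket 5
673 → bucket 2
300 → bucket 3
824 → bucket 10 (collision)
857 → bucket 10 (collision)
428 → bucket 10 (collision)
Final buckets:
0: ∅
1: ∅
2: 673
3: 300
4: ∅
5: 654
6: ∅
7: ∅
8: ∅
9: ∅
10: 98 -> 824 -> 857 -> 428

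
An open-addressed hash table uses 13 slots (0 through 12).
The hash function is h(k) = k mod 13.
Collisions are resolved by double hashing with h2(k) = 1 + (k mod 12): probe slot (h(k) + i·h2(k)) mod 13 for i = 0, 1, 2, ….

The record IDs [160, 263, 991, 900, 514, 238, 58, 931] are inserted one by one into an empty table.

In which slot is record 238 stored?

Insert 160: h=4, slot 4 empty → index 4.
Insert 263: h=3, slot 3 empty → index 3.
Insert 991: h=3, h2=8, slot 3 occupied → index 11.
Insert 900: h=3, h2=1, slots 3,4 occupied → index 5.
Insert 514: h=7, slot 7 empty → index 7.
Insert 238: h=4, h2=11, slot 4 occupied → index 2.
Insert 58: h=6, slot 6 empty → index 6.
Insert 931: h=8, slot 8 empty → index 8.
Table: [-, -, 238, 263, 160, 900, 58, 514, 931, -, -, 991, -]

2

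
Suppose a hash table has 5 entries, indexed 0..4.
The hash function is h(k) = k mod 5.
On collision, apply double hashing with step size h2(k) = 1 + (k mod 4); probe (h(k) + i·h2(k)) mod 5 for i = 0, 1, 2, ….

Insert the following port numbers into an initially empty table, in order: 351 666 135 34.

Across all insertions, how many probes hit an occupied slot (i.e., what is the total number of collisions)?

2

351 hashes to 1; slot 1 is free -> place at 1.
666 hashes to 1, h2=3; 1 taken -> place at 4.
135 hashes to 0; slot 0 is free -> place at 0.
34 hashes to 4, h2=3; 4 taken -> place at 2.
Table: [135, 351, 34, _, 666]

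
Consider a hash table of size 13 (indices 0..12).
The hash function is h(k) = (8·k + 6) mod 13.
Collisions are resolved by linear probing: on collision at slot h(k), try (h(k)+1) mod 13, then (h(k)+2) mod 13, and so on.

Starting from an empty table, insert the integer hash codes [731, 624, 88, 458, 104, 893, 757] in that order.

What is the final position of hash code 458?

5

731: h=4 => slot 4
624: h=6 => slot 6
88: h=8 => slot 8
458: h=4, probe 4,5 => slot 5
104: h=6, probe 6,7 => slot 7
893: h=0 => slot 0
757: h=4, probe 4,5,6,7,8,9 => slot 9
Table: [893, ., ., ., 731, 458, 624, 104, 88, 757, ., ., .]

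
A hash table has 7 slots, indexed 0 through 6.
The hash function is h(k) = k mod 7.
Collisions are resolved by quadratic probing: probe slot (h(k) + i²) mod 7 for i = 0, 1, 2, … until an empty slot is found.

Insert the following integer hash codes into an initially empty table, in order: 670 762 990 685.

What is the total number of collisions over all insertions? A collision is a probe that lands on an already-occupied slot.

670 hashes to 5; slot 5 is free -> place at 5.
762 hashes to 6; slot 6 is free -> place at 6.
990 hashes to 3; slot 3 is free -> place at 3.
685 hashes to 6; 6 taken -> place at 0.
Table: [685, ., ., 990, ., 670, 762]

1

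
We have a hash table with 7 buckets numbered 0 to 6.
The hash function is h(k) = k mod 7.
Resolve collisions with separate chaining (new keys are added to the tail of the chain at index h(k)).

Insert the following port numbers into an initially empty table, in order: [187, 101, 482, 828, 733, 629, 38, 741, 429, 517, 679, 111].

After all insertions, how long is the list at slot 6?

5

Insert 187: h=5, bucket 5 empty → new chain.
Insert 101: h=3, bucket 3 empty → new chain.
Insert 482: h=6, bucket 6 empty → new chain.
Insert 828: h=2, bucket 2 empty → new chain.
Insert 733: h=5, bucket 5 nonempty → append to chain.
Insert 629: h=6, bucket 6 nonempty → append to chain.
Insert 38: h=3, bucket 3 nonempty → append to chain.
Insert 741: h=6, bucket 6 nonempty → append to chain.
Insert 429: h=2, bucket 2 nonempty → append to chain.
Insert 517: h=6, bucket 6 nonempty → append to chain.
Insert 679: h=0, bucket 0 empty → new chain.
Insert 111: h=6, bucket 6 nonempty → append to chain.
Final buckets:
0: 679
1: -
2: 828 -> 429
3: 101 -> 38
4: -
5: 187 -> 733
6: 482 -> 629 -> 741 -> 517 -> 111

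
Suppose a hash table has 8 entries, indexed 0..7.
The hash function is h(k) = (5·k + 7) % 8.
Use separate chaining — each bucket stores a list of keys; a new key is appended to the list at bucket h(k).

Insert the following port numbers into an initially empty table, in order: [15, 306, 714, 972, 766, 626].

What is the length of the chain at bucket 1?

3

Insert 15: h=2, bucket 2 empty → new chain.
Insert 306: h=1, bucket 1 empty → new chain.
Insert 714: h=1, bucket 1 nonempty → append to chain.
Insert 972: h=3, bucket 3 empty → new chain.
Insert 766: h=5, bucket 5 empty → new chain.
Insert 626: h=1, bucket 1 nonempty → append to chain.
Final buckets:
0: .
1: 306 -> 714 -> 626
2: 15
3: 972
4: .
5: 766
6: .
7: .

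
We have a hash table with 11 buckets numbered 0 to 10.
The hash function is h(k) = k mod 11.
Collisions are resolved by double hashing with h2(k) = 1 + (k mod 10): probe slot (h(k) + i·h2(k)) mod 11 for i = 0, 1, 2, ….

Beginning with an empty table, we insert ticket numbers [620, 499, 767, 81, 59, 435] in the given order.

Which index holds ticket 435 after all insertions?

Insert 620: h=4, slot 4 empty -> index 4.
Insert 499: h=4, h2=10, slot 4 occupied -> index 3.
Insert 767: h=8, slot 8 empty -> index 8.
Insert 81: h=4, h2=2, slot 4 occupied -> index 6.
Insert 59: h=4, h2=10, slots 4,3 occupied -> index 2.
Insert 435: h=6, h2=6, slot 6 occupied -> index 1.
Table: [-, 435, 59, 499, 620, -, 81, -, 767, -, -]

1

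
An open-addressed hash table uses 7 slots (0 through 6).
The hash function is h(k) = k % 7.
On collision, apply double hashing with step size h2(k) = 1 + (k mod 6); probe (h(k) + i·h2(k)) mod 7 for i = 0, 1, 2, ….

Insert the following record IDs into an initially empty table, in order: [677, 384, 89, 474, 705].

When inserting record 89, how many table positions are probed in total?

2

677 hashes to 5; slot 5 is free => place at 5.
384 hashes to 6; slot 6 is free => place at 6.
89 hashes to 5, h2=6; 5 taken => place at 4.
474 hashes to 5, h2=1; 5,6 taken => place at 0.
705 hashes to 5, h2=4; 5 taken => place at 2.
Table: [474, -, 705, -, 89, 677, 384]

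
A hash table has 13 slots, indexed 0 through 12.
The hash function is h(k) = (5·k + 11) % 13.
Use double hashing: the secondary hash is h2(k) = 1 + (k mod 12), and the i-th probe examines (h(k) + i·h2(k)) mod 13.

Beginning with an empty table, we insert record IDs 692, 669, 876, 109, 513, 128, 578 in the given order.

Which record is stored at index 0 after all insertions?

692: h=0 → slot 0
669: h=2 → slot 2
876: h=10 → slot 10
109: h=10, h2=2, probe 10,12 → slot 12
513: h=2, h2=10, probe 2,12,9 → slot 9
128: h=1 → slot 1
578: h=2, h2=3, probe 2,5 → slot 5
Table: [692, 128, 669, ∅, ∅, 578, ∅, ∅, ∅, 513, 876, ∅, 109]

692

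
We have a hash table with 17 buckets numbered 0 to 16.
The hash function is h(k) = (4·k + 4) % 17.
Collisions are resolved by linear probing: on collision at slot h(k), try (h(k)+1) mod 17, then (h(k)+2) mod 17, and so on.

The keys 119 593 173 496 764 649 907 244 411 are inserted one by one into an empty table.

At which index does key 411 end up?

3

119: h=4 => slot 4
593: h=13 => slot 13
173: h=16 => slot 16
496: h=16, probe 16,0 => slot 0
764: h=0, probe 0,1 => slot 1
649: h=16, probe 16,0,1,2 => slot 2
907: h=11 => slot 11
244: h=11, probe 11,12 => slot 12
411: h=16, probe 16,0,1,2,3 => slot 3
Table: [496, 764, 649, 411, 119, _, _, _, _, _, _, 907, 244, 593, _, _, 173]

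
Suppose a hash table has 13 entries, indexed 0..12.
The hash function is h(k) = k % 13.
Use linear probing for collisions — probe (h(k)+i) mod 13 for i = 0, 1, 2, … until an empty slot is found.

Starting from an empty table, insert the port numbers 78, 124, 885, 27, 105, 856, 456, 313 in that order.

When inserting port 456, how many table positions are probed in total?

78: h=0 → slot 0
124: h=7 → slot 7
885: h=1 → slot 1
27: h=1, probe 1,2 → slot 2
105: h=1, probe 1,2,3 → slot 3
856: h=11 → slot 11
456: h=1, probe 1,2,3,4 → slot 4
313: h=1, probe 1,2,3,4,5 → slot 5
Table: [78, 885, 27, 105, 456, 313, ., 124, ., ., ., 856, .]

4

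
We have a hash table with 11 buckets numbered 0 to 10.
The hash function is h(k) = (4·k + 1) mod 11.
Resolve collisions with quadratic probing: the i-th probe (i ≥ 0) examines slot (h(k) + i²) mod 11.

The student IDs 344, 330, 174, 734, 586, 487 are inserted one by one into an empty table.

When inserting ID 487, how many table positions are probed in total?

344 hashes to 2; slot 2 is free -> place at 2.
330 hashes to 1; slot 1 is free -> place at 1.
174 hashes to 4; slot 4 is free -> place at 4.
734 hashes to 0; slot 0 is free -> place at 0.
586 hashes to 2; 2 taken -> place at 3.
487 hashes to 2; 2,3 taken -> place at 6.
Table: [734, 330, 344, 586, 174, _, 487, _, _, _, _]

3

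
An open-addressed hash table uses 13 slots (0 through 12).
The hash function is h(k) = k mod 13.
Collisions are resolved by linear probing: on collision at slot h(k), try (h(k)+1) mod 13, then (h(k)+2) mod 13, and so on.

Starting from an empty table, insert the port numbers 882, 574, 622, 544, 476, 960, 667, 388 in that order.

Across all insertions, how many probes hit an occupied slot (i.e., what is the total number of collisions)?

882 hashes to 11; slot 11 is free => place at 11.
574 hashes to 2; slot 2 is free => place at 2.
622 hashes to 11; 11 taken => place at 12.
544 hashes to 11; 11,12 taken => place at 0.
476 hashes to 8; slot 8 is free => place at 8.
960 hashes to 11; 11,12,0 taken => place at 1.
667 hashes to 4; slot 4 is free => place at 4.
388 hashes to 11; 11,12,0,1,2 taken => place at 3.
Table: [544, 960, 574, 388, 667, ., ., ., 476, ., ., 882, 622]

11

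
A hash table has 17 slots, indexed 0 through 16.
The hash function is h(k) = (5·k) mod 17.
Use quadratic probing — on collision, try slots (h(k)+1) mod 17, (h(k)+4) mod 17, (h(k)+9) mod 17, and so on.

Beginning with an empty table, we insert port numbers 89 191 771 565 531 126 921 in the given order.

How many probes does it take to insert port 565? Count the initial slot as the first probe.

89 hashes to 3; slot 3 is free → place at 3.
191 hashes to 3; 3 taken → place at 4.
771 hashes to 13; slot 13 is free → place at 13.
565 hashes to 3; 3,4 taken → place at 7.
531 hashes to 3; 3,4,7 taken → place at 12.
126 hashes to 1; slot 1 is free → place at 1.
921 hashes to 15; slot 15 is free → place at 15.
Table: [—, 126, —, 89, 191, —, —, 565, —, —, —, —, 531, 771, —, 921, —]

3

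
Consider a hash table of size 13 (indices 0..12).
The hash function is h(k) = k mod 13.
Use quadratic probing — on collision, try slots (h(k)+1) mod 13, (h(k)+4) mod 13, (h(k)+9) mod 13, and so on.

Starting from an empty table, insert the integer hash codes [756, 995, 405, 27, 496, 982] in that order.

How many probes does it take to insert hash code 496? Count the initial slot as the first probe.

3

756 hashes to 2; slot 2 is free => place at 2.
995 hashes to 7; slot 7 is free => place at 7.
405 hashes to 2; 2 taken => place at 3.
27 hashes to 1; slot 1 is free => place at 1.
496 hashes to 2; 2,3 taken => place at 6.
982 hashes to 7; 7 taken => place at 8.
Table: [-, 27, 756, 405, -, -, 496, 995, 982, -, -, -, -]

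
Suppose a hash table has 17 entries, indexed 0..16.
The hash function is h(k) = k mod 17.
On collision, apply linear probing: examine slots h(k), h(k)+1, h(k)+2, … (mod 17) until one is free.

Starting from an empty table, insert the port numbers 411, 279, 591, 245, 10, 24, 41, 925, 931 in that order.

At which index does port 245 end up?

8

Insert 411: h=3, slot 3 empty -> index 3.
Insert 279: h=7, slot 7 empty -> index 7.
Insert 591: h=13, slot 13 empty -> index 13.
Insert 245: h=7, slot 7 occupied -> index 8.
Insert 10: h=10, slot 10 empty -> index 10.
Insert 24: h=7, slots 7,8 occupied -> index 9.
Insert 41: h=7, slots 7,8,9,10 occupied -> index 11.
Insert 925: h=7, slots 7,8,9,10,11 occupied -> index 12.
Insert 931: h=13, slot 13 occupied -> index 14.
Table: [-, -, -, 411, -, -, -, 279, 245, 24, 10, 41, 925, 591, 931, -, -]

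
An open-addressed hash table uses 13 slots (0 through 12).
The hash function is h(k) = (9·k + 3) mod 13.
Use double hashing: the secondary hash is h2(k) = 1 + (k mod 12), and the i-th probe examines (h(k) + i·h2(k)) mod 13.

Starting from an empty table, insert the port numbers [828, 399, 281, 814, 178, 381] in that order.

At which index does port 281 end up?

3

Insert 828: h=6, slot 6 empty => index 6.
Insert 399: h=6, h2=4, slot 6 occupied => index 10.
Insert 281: h=10, h2=6, slot 10 occupied => index 3.
Insert 814: h=10, h2=11, slot 10 occupied => index 8.
Insert 178: h=6, h2=11, slot 6 occupied => index 4.
Insert 381: h=0, slot 0 empty => index 0.
Table: [381, ., ., 281, 178, ., 828, ., 814, ., 399, ., .]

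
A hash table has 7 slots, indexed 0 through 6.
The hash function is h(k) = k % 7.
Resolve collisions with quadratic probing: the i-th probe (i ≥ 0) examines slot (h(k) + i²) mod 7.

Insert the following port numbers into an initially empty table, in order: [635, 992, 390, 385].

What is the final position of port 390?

2

Insert 635: h=5, slot 5 empty => index 5.
Insert 992: h=5, slot 5 occupied => index 6.
Insert 390: h=5, slots 5,6 occupied => index 2.
Insert 385: h=0, slot 0 empty => index 0.
Table: [385, ∅, 390, ∅, ∅, 635, 992]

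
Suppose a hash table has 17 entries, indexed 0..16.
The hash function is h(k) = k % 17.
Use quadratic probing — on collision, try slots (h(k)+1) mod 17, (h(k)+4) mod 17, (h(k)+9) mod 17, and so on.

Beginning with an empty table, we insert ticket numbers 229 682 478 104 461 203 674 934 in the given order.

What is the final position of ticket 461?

Insert 229: h=8, slot 8 empty -> index 8.
Insert 682: h=2, slot 2 empty -> index 2.
Insert 478: h=2, slot 2 occupied -> index 3.
Insert 104: h=2, slots 2,3 occupied -> index 6.
Insert 461: h=2, slots 2,3,6 occupied -> index 11.
Insert 203: h=16, slot 16 empty -> index 16.
Insert 674: h=11, slot 11 occupied -> index 12.
Insert 934: h=16, slot 16 occupied -> index 0.
Table: [934, ., 682, 478, ., ., 104, ., 229, ., ., 461, 674, ., ., ., 203]

11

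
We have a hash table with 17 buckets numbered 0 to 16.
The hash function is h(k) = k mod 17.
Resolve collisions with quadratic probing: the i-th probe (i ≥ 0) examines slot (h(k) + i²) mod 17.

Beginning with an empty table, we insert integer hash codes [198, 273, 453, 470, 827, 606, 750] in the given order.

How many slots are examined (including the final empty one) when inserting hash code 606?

Insert 198: h=11, slot 11 empty -> index 11.
Insert 273: h=1, slot 1 empty -> index 1.
Insert 453: h=11, slot 11 occupied -> index 12.
Insert 470: h=11, slots 11,12 occupied -> index 15.
Insert 827: h=11, slots 11,12,15 occupied -> index 3.
Insert 606: h=11, slots 11,12,15,3 occupied -> index 10.
Insert 750: h=2, slot 2 empty -> index 2.
Table: [_, 273, 750, 827, _, _, _, _, _, _, 606, 198, 453, _, _, 470, _]

5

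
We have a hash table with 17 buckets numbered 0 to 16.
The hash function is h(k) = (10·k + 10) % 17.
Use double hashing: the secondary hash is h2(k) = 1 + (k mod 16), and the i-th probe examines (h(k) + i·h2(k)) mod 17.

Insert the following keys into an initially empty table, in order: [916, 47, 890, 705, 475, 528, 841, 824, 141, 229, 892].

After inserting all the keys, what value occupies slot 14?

824

916: h=7 -> slot 7
47: h=4 -> slot 4
890: h=2 -> slot 2
705: h=5 -> slot 5
475: h=0 -> slot 0
528: h=3 -> slot 3
841: h=5, h2=10, probe 5,15 -> slot 15
824: h=5, h2=9, probe 5,14 -> slot 14
141: h=9 -> slot 9
229: h=5, h2=6, probe 5,11 -> slot 11
892: h=5, h2=13, probe 5,1 -> slot 1
Table: [475, 892, 890, 528, 47, 705, ∅, 916, ∅, 141, ∅, 229, ∅, ∅, 824, 841, ∅]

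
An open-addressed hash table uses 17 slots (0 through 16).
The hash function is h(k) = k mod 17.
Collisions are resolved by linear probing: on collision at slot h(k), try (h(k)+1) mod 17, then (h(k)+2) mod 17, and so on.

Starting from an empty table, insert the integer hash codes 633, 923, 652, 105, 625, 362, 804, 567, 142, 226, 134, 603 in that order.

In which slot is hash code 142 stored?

Insert 633: h=4, slot 4 empty => index 4.
Insert 923: h=5, slot 5 empty => index 5.
Insert 652: h=6, slot 6 empty => index 6.
Insert 105: h=3, slot 3 empty => index 3.
Insert 625: h=13, slot 13 empty => index 13.
Insert 362: h=5, slots 5,6 occupied => index 7.
Insert 804: h=5, slots 5,6,7 occupied => index 8.
Insert 567: h=6, slots 6,7,8 occupied => index 9.
Insert 142: h=6, slots 6,7,8,9 occupied => index 10.
Insert 226: h=5, slots 5,6,7,8,9,10 occupied => index 11.
Insert 134: h=15, slot 15 empty => index 15.
Insert 603: h=8, slots 8,9,10,11 occupied => index 12.
Table: [∅, ∅, ∅, 105, 633, 923, 652, 362, 804, 567, 142, 226, 603, 625, ∅, 134, ∅]

10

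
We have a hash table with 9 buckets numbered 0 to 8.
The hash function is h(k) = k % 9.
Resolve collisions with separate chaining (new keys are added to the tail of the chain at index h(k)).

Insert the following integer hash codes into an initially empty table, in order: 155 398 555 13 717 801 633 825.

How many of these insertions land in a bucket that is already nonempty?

3

155 -> bucket 2
398 -> bucket 2 (collision)
555 -> bucket 6
13 -> bucket 4
717 -> bucket 6 (collision)
801 -> bucket 0
633 -> bucket 3
825 -> bucket 6 (collision)
Final buckets:
0: 801
1: ∅
2: 155 -> 398
3: 633
4: 13
5: ∅
6: 555 -> 717 -> 825
7: ∅
8: ∅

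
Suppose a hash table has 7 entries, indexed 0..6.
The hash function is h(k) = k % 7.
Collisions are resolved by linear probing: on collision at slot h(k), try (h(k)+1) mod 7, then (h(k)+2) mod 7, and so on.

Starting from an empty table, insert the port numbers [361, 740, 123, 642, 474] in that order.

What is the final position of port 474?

361: h=4 -> slot 4
740: h=5 -> slot 5
123: h=4, probe 4,5,6 -> slot 6
642: h=5, probe 5,6,0 -> slot 0
474: h=5, probe 5,6,0,1 -> slot 1
Table: [642, 474, _, _, 361, 740, 123]

1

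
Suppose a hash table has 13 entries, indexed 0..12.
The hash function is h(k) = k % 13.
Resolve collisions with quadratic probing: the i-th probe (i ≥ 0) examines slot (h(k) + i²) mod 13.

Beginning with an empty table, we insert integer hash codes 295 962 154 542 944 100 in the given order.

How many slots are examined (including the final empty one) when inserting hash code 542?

295 hashes to 9; slot 9 is free => place at 9.
962 hashes to 0; slot 0 is free => place at 0.
154 hashes to 11; slot 11 is free => place at 11.
542 hashes to 9; 9 taken => place at 10.
944 hashes to 8; slot 8 is free => place at 8.
100 hashes to 9; 9,10,0 taken => place at 5.
Table: [962, _, _, _, _, 100, _, _, 944, 295, 542, 154, _]

2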